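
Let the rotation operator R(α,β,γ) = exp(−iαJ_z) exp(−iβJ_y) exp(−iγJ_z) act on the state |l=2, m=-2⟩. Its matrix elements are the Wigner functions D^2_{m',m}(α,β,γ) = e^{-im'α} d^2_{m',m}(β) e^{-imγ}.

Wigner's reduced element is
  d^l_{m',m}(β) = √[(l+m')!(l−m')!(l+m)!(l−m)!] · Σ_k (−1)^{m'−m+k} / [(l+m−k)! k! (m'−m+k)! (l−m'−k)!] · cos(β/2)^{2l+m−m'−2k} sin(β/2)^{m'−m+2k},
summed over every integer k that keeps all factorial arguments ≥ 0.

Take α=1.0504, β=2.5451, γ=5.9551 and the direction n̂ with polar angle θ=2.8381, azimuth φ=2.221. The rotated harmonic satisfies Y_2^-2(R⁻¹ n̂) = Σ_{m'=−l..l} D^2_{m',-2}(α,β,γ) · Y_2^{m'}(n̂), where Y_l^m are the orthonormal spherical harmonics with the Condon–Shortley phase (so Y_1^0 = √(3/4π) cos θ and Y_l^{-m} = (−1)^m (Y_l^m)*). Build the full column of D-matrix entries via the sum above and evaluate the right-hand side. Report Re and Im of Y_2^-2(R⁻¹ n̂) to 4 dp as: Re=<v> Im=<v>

Need the full column D^2_{m',-2} for m'=−2..2 at α=1.0504, β=2.5451, γ=5.9551.
cos(β/2)=0.293844, sin(β/2)=0.955853
d^2_{-2,-2}: single k=0 term ⇒ +0.007455;  D = +0.000938+0.007396i
d^2_{-1,-2}: single k=0 term ⇒ -0.048504;  D = -0.044783-0.018630i
d^2_{0,-2}: single k=0 term ⇒ +0.193238;  D = +0.153109-0.117892i
d^2_{1,-2}: single k=0 term ⇒ -0.513241;  D = +0.069471+0.508517i
d^2_{2,-2}: single k=0 term ⇒ +0.834766;  D = -0.773779-0.313212i
Y_2^{m'}(θ=2.8381,φ=2.221) and Σ D·Y over m':
  (+0.0009+0.0074i)·(-0.0092+0.0332i)  (-0.0448-0.0186i)·(+0.1334+0.1754i)  (+0.1531-0.1179i)·(+0.5463+0.0000i)  (+0.0695+0.5085i)·(-0.1334+0.1754i)  (-0.7738-0.3132i)·(-0.0092-0.0332i)
Y_2^-2(R⁻¹ n̂) = -0.021049-0.101806i

Re=-0.0210 Im=-0.1018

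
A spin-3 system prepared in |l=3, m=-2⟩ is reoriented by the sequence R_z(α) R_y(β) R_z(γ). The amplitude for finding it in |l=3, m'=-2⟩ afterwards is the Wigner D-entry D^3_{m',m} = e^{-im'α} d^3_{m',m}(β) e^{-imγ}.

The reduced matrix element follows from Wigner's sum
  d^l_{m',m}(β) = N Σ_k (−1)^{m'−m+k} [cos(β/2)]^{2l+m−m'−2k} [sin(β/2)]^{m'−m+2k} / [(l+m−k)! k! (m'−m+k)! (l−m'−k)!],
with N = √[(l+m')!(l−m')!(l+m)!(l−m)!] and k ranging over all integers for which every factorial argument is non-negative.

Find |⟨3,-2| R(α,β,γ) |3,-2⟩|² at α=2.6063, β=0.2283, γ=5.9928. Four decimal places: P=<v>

First d^3_{-2,-2}(β=0.2283), then the phase factors e^{-i(-2)α} and e^{-i(-2)γ}:
With c≡cos(β/2)=0.993492 and s≡sin(β/2)=0.113902, N=[1·120·1·120]^{1/2}=120.000000
k∈{0,1} keeps every argument non-negative
  k=0: (−1)^0·120.0000/(120)·0.9935^6·0.1139^0 = +0.961582
  k=1: (−1)^1·120.0000/(24)·0.9935^4·0.1139^2 = -0.063196
d^3_{-2,-2}(0.2283) = +0.961582 -0.063196 = +0.898385
|D^3_{-2,-2}|² = |d^3_{-2,-2}(β)|² = (+0.898385)² = 0.807096 (the z-rotation phases have unit modulus)

P=0.8071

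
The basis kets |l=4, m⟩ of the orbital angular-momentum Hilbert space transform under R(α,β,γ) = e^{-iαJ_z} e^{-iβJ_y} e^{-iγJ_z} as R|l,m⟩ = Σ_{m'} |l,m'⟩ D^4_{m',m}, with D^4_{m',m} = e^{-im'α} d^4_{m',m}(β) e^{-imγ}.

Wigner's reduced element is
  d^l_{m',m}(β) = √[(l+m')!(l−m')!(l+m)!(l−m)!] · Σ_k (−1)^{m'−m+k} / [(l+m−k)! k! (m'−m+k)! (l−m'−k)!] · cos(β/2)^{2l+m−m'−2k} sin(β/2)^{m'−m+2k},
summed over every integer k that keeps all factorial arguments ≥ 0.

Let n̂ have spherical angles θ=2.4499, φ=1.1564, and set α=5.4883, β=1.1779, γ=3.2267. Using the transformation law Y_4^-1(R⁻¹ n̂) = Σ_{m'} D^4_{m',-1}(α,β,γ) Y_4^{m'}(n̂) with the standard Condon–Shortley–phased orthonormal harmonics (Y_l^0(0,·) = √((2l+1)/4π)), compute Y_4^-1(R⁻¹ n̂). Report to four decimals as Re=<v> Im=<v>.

Re=-0.1874 Im=0.1505

Need the full column D^4_{m',-1} for m'=−4..4 at α=5.4883, β=1.1779, γ=3.2267.
cos(β/2)=0.831524, sin(β/2)=0.555488
d^4_{-4,-1}: single k=3 term ⇒ +0.509910;  D = +0.509343+0.024038i
d^4_{-3,-1}: k∈[2..3] ⇒ +0.809599 -0.602169 = +0.207430;  D = +0.138136+0.154744i
d^4_{-2,-1}: k∈[1..3] ⇒ +0.647793 -1.445459 +0.430045 = -0.367621;  D = +0.024294-0.366817i
d^4_{-1,-1}: k∈[0..3] ⇒ +0.228560 -1.529998 +1.365591 -0.203142 = -0.138989;  D = +0.105424-0.090574i
d^4_{0,-1}: k∈[0..3] ⇒ -0.682834 +1.828377 -0.815954 +0.060690 = +0.390280;  D = -0.388867-0.033176i
d^4_{1,-1}: k∈[0..3] ⇒ +1.019999 -1.365591 +0.304713 -0.009066 = -0.049945;  D = +0.031823+0.038495i
d^4_{2,-1}: k∈[0..2] ⇒ -0.963639 +0.645068 -0.057575 = -0.376147;  D = -0.039079+0.374111i
d^4_{3,-1}: k∈[0..1] ⇒ +0.602169 -0.161239 = +0.440930;  D = +0.345109-0.274443i
d^4_{4,-1}: single k=0 term ⇒ -0.227559;  D = -0.225838-0.027932i
Y_4^{m'}(θ=2.4499,φ=1.1564) and Σ D·Y over m':
  (+0.5093+0.0240i)·(-0.0063+0.0730i)  (+0.1381+0.1547i)·(+0.2369-0.0805i)  (+0.0243-0.3668i)·(-0.2899-0.3162i)  (+0.1054-0.0906i)·(-0.1078+0.2451i)  (-0.3889-0.0332i)·(-0.2624+0.0000i)  (+0.0318+0.0385i)·(+0.1078+0.2451i)  (-0.0391+0.3741i)·(-0.2899+0.3162i)  (+0.3451-0.2744i)·(-0.2369-0.0805i)  (-0.2258-0.0279i)·(-0.0063-0.0730i)
Y_4^-1(R⁻¹ n̂) = -0.187393+0.150531i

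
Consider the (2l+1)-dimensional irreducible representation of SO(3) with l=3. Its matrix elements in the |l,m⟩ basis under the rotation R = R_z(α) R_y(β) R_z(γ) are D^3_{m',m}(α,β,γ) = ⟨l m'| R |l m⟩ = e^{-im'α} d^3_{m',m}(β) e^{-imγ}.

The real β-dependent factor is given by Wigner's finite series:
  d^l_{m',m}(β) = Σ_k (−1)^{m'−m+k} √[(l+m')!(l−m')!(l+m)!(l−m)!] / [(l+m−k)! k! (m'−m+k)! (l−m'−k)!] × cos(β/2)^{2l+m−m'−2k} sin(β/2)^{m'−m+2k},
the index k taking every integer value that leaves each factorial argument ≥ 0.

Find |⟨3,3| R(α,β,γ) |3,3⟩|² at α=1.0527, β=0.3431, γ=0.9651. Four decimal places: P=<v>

D^3_{3,3}(1.0527,0.3431,0.9651) = e^{-i·3·1.0527}·d^3_{3,3}(0.3431)·e^{-i·3·0.9651}. Compute d first:
c=cos(0.3431/2)=0.985321, s=sin(0.3431/2)=0.170710; N=√[720·1·720·1]=720.000000
k: max(0,(3)−(3))=0 … min(3+(3),3−(3))=0
  k=0: (−1)^0·720.0000/(720)·0.9853^6·0.1707^0 = +0.915097
d^3_{3,3}(0.3431) = +0.915097
|D^3_{3,3}|² = |d^3_{3,3}(β)|² = (+0.915097)² = 0.837403 (the z-rotation phases have unit modulus)

P=0.8374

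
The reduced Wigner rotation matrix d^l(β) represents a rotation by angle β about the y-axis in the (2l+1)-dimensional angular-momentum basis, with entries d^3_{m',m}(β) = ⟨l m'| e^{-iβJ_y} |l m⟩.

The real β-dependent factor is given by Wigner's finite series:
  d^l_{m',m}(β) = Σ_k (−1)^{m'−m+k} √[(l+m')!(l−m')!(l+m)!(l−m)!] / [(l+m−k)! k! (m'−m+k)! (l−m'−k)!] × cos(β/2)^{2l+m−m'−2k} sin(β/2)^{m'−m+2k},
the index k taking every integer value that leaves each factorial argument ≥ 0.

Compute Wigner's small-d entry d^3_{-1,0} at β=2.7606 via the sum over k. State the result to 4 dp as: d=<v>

d^3_{-1,0}(β=2.7606) via Wigner's sum:
Half-angle: c=0.189346, s=0.981910. N=√(2·24·6·6)=41.569219
Admissible k: 1..3 (factorial args all ≥0)
  k=1: (−1)^0·41.5692/(12)·0.1893^5·0.9819^1 = +0.000828
  k=2: (−1)^1·41.5692/(4)·0.1893^3·0.9819^3 = -0.066788
  k=3: (−1)^2·41.5692/(12)·0.1893^1·0.9819^5 = +0.598696
d^3_{-1,0}(2.7606) = +0.000828 -0.066788 +0.598696 = +0.532736

d=0.5327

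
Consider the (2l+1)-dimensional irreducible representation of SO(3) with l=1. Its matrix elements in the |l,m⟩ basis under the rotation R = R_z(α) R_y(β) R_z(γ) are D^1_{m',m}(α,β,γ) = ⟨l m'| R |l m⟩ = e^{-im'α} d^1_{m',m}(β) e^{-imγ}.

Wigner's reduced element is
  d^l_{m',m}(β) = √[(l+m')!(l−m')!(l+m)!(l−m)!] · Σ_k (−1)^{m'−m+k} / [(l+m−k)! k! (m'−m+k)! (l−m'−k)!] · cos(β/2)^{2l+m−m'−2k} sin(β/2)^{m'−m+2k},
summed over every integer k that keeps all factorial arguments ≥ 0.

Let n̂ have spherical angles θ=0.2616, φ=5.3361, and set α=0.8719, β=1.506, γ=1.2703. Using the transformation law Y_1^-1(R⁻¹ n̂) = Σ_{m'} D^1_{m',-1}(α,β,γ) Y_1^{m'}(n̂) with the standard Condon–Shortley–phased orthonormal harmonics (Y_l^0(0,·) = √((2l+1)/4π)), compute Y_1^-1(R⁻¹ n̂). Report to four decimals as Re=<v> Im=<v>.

Re=-0.1817 Im=-0.2938

Need the full column D^1_{m',-1} for m'=−1..1 at α=0.8719, β=1.506, γ=1.2703.
cos(β/2)=0.729641, sin(β/2)=0.683831
d^1_{-1,-1}: single k=0 term ⇒ +0.532375;  D = -0.287916+0.447804i
d^1_{0,-1}: single k=0 term ⇒ -0.705623;  D = -0.208860-0.674004i
d^1_{1,-1}: single k=0 term ⇒ +0.467625;  D = +0.431002+0.181412i
Y_1^{m'}(θ=0.2616,φ=5.3361) and Σ D·Y over m':
  (-0.2879+0.4478i)·(+0.0522+0.0725i)  (-0.2089-0.6740i)·(+0.4720+0.0000i)  (+0.4310+0.1814i)·(-0.0522+0.0725i)
Y_1^-1(R⁻¹ n̂) = -0.181733-0.293835i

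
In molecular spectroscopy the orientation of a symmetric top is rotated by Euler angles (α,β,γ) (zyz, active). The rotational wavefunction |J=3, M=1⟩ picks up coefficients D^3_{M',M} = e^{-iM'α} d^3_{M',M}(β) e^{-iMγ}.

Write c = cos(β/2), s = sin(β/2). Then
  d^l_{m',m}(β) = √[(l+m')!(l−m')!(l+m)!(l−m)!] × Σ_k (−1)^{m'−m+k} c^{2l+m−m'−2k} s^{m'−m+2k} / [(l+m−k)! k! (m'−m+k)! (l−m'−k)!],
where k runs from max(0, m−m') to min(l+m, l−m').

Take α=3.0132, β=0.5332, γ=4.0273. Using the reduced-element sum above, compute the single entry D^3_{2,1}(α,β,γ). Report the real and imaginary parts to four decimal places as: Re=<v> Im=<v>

Split into d^3_{2,1}(β=0.5332) × two z-phases.
c=cos(0.5332/2)=0.964672, s=sin(0.5332/2)=0.263453; N=√[120·1·24·2]=75.894664
k∈{0,1} keeps every argument non-negative
  k=0: (−1)^1·75.8947/(24)·0.9647^5·0.2635^1 = -0.695989
  k=1: (−1)^2·75.8947/(12)·0.9647^3·0.2635^3 = +0.103820
d^3_{2,1}(0.5332) = -0.695989 +0.103820 = -0.592169
D = (+0.967211+0.253973i)·(-0.592169)·(-0.632742+0.774363i) = +0.478865-0.348357i

Re=0.4789 Im=-0.3484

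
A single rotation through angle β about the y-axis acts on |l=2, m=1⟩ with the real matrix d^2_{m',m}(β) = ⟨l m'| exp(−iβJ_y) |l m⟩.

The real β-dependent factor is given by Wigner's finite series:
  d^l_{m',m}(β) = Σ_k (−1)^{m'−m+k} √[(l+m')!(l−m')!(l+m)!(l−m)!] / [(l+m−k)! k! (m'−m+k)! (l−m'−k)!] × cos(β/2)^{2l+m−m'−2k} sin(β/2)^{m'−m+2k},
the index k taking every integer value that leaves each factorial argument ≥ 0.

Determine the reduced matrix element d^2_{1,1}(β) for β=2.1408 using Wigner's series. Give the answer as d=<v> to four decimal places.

d^2_{1,1}(β=2.1408) via Wigner's sum:
With c≡cos(β/2)=0.479773 and s≡sin(β/2)=0.877392, N=[6·1·6·1]^{1/2}=6.000000
The bounds max(0,m−m')=0 and min(l+m,l−m')=1 give 2 terms
  k=0: (−1)^0·6.0000/(6)·0.4798^4·0.8774^0 = +0.052984
  k=1: (−1)^1·6.0000/(2)·0.4798^2·0.8774^2 = -0.531595
d^2_{1,1}(2.1408) = +0.052984 -0.531595 = -0.478611

d=-0.4786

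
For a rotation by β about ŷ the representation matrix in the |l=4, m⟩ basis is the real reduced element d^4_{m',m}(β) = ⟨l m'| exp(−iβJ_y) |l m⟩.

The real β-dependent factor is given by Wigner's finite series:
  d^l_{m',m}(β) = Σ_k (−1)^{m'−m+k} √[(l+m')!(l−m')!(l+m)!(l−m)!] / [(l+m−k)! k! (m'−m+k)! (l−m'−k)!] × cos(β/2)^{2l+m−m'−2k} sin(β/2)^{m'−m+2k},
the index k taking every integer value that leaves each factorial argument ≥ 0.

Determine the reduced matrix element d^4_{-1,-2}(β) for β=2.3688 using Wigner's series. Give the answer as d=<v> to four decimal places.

d=-0.3922

d^4_{-1,-2}(β=2.3688) via Wigner's sum:
With c≡cos(β/2)=0.376853 and s≡sin(β/2)=0.926273, N=[6·120·2·720]^{1/2}=1018.233765
The bounds max(0,m−m')=0 and min(l+m,l−m')=2 give 3 terms
  k=0: (−1)^1·1018.2338/(240)·0.3769^7·0.9263^1 = -0.004242
  k=1: (−1)^2·1018.2338/(48)·0.3769^5·0.9263^3 = +0.128139
  k=2: (−1)^3·1018.2338/(72)·0.3769^3·0.9263^5 = -0.516090
d^4_{-1,-2}(2.3688) = -0.004242 +0.128139 -0.516090 = -0.392193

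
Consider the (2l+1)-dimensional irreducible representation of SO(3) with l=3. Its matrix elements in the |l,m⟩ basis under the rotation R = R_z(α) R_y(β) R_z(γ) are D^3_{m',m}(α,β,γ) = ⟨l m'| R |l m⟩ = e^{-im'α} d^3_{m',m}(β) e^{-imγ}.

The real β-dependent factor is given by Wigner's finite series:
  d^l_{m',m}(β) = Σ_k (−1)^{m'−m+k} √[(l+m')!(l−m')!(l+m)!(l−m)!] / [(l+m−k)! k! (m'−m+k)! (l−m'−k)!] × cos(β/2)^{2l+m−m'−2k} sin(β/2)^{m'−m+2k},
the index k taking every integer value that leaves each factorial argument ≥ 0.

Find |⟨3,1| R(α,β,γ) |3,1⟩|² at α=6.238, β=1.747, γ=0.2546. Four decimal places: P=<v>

D^3_{1,1}(6.238,1.747,0.2546) = e^{-i·1·6.238}·d^3_{1,1}(1.747)·e^{-i·1·0.2546}. Compute d first:
With c≡cos(β/2)=0.642147 and s≡sin(β/2)=0.766581, N=[24·2·24·2]^{1/2}=48.000000
The bounds max(0,m−m')=0 and min(l+m,l−m')=2 give 3 terms
  k=0: (−1)^0·48.0000/(48)·0.6421^6·0.7666^0 = +0.070115
  k=1: (−1)^1·48.0000/(6)·0.6421^4·0.7666^2 = -0.799365
  k=2: (−1)^2·48.0000/(8)·0.6421^2·0.7666^4 = +0.854384
d^3_{1,1}(1.747) = +0.070115 -0.799365 +0.854384 = +0.125134
|D^3_{1,1}|² = |d^3_{1,1}(β)|² = (+0.125134)² = 0.015658 (the z-rotation phases have unit modulus)

P=0.0157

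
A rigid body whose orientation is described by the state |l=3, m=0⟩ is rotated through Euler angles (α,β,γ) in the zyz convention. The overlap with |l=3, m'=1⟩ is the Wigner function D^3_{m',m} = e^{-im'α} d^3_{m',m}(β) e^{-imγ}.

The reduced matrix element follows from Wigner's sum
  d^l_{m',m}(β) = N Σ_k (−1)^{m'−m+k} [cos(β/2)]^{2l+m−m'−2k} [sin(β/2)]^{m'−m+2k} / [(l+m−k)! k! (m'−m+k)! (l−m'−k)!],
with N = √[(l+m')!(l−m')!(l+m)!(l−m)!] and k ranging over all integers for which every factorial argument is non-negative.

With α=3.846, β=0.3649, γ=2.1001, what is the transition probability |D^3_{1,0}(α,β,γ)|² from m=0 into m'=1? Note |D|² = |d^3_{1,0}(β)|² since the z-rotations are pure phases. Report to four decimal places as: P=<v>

First d^3_{1,0}(β=0.3649), then the phase factors e^{-i(1)α} and e^{-i(0)γ}:
Half-angle: c=0.983402, s=0.181439. N=√(24·2·6·6)=41.569219
Admissible k: 0..2 (factorial args all ≥0)
  k=0: (−1)^1·41.5692/(12)·0.9834^5·0.1814^1 = -0.578067
  k=1: (−1)^2·41.5692/(4)·0.9834^3·0.1814^3 = +0.059034
  k=2: (−1)^3·41.5692/(12)·0.9834^1·0.1814^5 = -0.000670
d^3_{1,0}(0.3649) = -0.578067 +0.059034 -0.000670 = -0.519703
|D^3_{1,0}|² = |d^3_{1,0}(β)|² = (-0.519703)² = 0.270091 (the z-rotation phases have unit modulus)

P=0.2701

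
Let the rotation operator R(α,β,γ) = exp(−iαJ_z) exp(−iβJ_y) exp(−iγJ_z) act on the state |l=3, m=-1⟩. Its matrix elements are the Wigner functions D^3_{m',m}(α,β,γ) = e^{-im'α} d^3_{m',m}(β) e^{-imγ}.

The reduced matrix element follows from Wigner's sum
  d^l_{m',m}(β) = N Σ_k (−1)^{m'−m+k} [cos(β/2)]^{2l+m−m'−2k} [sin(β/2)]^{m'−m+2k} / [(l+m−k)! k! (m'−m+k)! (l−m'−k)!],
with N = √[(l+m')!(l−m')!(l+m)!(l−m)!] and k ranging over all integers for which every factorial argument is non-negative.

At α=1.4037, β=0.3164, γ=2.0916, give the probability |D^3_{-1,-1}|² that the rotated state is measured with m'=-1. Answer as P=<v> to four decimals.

P=0.5508

Split into d^3_{-1,-1}(β=0.3164) × two z-phases.
c=cos(0.3164/2)=0.987512, s=sin(0.3164/2)=0.157541; N=√[2·24·2·24]=48.000000
Admissible k: 0..2 (factorial args all ≥0)
  k=0: (−1)^0·48.0000/(48)·0.9875^6·0.1575^0 = +0.927375
  k=1: (−1)^1·48.0000/(6)·0.9875^4·0.1575^2 = -0.188820
  k=2: (−1)^2·48.0000/(8)·0.9875^2·0.1575^4 = +0.003604
d^3_{-1,-1}(0.3164) = +0.927375 -0.188820 +0.003604 = +0.742160
|D^3_{-1,-1}|² = |d^3_{-1,-1}(β)|² = (+0.742160)² = 0.550801 (the z-rotation phases have unit modulus)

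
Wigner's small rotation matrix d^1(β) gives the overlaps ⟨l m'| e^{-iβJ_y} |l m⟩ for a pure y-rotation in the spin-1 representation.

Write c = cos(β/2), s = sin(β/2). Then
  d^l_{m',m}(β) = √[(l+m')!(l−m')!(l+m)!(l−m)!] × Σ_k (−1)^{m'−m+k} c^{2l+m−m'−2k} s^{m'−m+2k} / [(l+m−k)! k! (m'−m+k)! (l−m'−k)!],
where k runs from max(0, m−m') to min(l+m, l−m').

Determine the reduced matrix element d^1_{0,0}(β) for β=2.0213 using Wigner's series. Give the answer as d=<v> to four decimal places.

d=-0.4354

d^1_{0,0}(β=2.0213) via Wigner's sum:
c=cos(2.0213/2)=0.531310, s=sin(2.0213/2)=0.847177; N=√[1·1·1·1]=1.000000
The bounds max(0,m−m')=0 and min(l+m,l−m')=1 give 2 terms
  k=0: (−1)^0·1.0000/(1)·0.5313^2·0.8472^0 = +0.282290
  k=1: (−1)^1·1.0000/(1)·0.5313^0·0.8472^2 = -0.717710
d^1_{0,0}(2.0213) = +0.282290 -0.717710 = -0.435419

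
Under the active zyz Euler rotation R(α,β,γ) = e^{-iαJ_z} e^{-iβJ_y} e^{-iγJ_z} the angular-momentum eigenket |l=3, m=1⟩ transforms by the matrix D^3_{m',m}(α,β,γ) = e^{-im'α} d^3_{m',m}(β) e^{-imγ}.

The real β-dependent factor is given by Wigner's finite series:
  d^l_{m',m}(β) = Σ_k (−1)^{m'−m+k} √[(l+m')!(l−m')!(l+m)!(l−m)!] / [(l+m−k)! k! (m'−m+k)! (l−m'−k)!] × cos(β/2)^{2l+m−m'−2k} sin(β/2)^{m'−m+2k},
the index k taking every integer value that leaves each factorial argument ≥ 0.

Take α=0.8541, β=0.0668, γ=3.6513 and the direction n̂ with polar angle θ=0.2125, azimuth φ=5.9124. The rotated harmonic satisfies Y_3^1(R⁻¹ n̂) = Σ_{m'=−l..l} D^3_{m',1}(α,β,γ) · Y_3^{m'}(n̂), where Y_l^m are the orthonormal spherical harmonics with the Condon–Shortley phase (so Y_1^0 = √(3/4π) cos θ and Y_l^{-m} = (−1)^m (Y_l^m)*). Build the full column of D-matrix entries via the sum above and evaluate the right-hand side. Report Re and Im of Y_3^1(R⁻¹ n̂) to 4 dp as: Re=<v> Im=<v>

Re=-0.1124 Im=-0.2165

Need the full column D^3_{m',1} for m'=−3..3 at α=0.8541, β=0.0668, γ=3.6513.
cos(β/2)=0.999442, sin(β/2)=0.033394
d^3_{-3,1}: single k=4 term ⇒ +0.000005;  D = +0.000002-0.000004i
d^3_{-2,1}: k∈[3..4] ⇒ +0.000235 -0.000000 = +0.000235;  D = -0.000085-0.000219i
d^3_{-1,1}: k∈[2..4] ⇒ +0.006676 -0.000010 +0.000000 = +0.006666;  D = -0.006275-0.002251i
d^3_{0,1}: k∈[1..3] ⇒ +0.115357 -0.000386 +0.000000 = +0.114971;  D = -0.100357+0.056097i
d^3_{1,1}: k∈[0..2] ⇒ +0.996658 -0.008901 +0.000007 = +0.987764;  D = -0.203000+0.966680i
d^3_{2,1}: k∈[0..1] ⇒ -0.105306 +0.000235 = -0.105071;  D = -0.063346-0.083829i
d^3_{3,1}: single k=0 term ⇒ +0.004309;  D = +0.004299+0.000300i
Y_3^{m'}(θ=0.2125,φ=5.9124) and Σ D·Y over m':
  (+0.0000-0.0000i)·(+0.0017+0.0035i)  (-0.0001-0.0002i)·(+0.0328+0.0300i)  (-0.0063-0.0023i)·(+0.2400+0.0933i)  (-0.1004+0.0561i)·(+0.6484+0.0000i)  (-0.2030+0.9667i)·(-0.2400+0.0933i)  (-0.0633-0.0838i)·(+0.0328-0.0300i)  (+0.0043+0.0003i)·(-0.0017+0.0035i)
Y_3^1(R⁻¹ n̂) = -0.112440-0.216518i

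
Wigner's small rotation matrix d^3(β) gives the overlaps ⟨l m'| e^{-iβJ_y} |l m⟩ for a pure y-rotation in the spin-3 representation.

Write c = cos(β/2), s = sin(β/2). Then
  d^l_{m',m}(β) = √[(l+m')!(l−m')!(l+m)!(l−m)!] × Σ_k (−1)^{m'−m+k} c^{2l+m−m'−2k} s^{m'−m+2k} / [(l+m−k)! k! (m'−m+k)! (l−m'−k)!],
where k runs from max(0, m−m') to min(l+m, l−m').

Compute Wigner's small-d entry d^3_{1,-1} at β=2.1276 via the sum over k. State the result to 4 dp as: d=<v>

d=-0.4004

d^3_{1,-1}(β=2.1276) via Wigner's sum:
With c≡cos(β/2)=0.485554 and s≡sin(β/2)=0.874207, N=[24·2·2·24]^{1/2}=48.000000
Admissible k: 0..2 (factorial args all ≥0)
  k=0: (−1)^2·48.0000/(8)·0.4856^4·0.8742^2 = +0.254876
  k=1: (−1)^3·48.0000/(6)·0.4856^2·0.8742^4 = -1.101593
  k=2: (−1)^4·48.0000/(48)·0.4856^0·0.8742^6 = +0.446360
d^3_{1,-1}(2.1276) = +0.254876 -1.101593 +0.446360 = -0.400357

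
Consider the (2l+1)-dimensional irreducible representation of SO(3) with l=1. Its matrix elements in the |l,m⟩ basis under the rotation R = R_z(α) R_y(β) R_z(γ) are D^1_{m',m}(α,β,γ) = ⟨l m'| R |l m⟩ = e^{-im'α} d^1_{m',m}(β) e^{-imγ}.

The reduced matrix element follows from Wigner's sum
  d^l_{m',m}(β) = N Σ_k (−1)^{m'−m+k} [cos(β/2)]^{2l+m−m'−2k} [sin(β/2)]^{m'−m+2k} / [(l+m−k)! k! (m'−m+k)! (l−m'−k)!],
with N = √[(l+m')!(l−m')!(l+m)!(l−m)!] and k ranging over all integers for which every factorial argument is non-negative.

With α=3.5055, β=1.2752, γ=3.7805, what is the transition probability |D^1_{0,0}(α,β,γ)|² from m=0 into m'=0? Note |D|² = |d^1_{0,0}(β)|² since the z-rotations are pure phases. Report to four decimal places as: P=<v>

P=0.0849

First d^1_{0,0}(β=1.2752), then the phase factors e^{-i(0)α} and e^{-i(0)γ}:
c=cos(1.2752/2)=0.803527, s=sin(1.2752/2)=0.595269; N=√[1·1·1·1]=1.000000
k∈{0,1} keeps every argument non-negative
  k=0: (−1)^0·1.0000/(1)·0.8035^2·0.5953^0 = +0.645655
  k=1: (−1)^1·1.0000/(1)·0.8035^0·0.5953^2 = -0.354345
d^1_{0,0}(1.2752) = +0.645655 -0.354345 = +0.291310
|D^1_{0,0}|² = |d^1_{0,0}(β)|² = (+0.291310)² = 0.084862 (the z-rotation phases have unit modulus)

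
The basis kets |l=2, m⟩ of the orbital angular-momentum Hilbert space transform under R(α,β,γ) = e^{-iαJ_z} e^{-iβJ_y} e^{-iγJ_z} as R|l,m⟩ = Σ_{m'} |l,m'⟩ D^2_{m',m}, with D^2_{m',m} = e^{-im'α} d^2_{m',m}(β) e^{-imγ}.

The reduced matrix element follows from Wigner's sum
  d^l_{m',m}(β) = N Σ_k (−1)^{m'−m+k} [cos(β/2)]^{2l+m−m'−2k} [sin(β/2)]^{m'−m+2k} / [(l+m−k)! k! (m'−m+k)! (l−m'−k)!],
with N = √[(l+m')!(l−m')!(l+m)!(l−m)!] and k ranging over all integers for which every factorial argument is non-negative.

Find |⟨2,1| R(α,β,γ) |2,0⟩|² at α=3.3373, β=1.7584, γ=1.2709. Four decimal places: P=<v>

Split into d^2_{1,0}(β=1.7584) × two z-phases.
c=cos(1.7584/2)=0.637768, s=sin(1.7584/2)=0.770229; N=√[6·1·2·2]=4.898979
k∈{0,1} keeps every argument non-negative
  k=0: (−1)^1·4.8990/(2)·0.6378^3·0.7702^1 = -0.489421
  k=1: (−1)^2·4.8990/(2)·0.6378^1·0.7702^3 = +0.713834
d^2_{1,0}(1.7584) = -0.489421 +0.713834 = +0.224413
|D^2_{1,0}|² = |d^2_{1,0}(β)|² = (+0.224413)² = 0.050361 (the z-rotation phases have unit modulus)

P=0.0504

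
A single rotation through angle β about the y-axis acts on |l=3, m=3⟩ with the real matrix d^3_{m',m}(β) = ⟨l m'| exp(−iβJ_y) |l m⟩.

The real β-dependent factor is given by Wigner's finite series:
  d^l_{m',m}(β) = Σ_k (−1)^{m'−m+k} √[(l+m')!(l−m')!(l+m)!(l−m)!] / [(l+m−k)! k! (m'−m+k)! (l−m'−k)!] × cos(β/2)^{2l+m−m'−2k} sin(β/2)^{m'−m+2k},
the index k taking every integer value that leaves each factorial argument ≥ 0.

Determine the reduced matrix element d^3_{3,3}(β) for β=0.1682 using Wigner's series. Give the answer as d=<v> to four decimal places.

d=0.9790

d^3_{3,3}(β=0.1682) via Wigner's sum:
Half-angle: c=0.996466, s=0.084001. N=√(720·1·720·1)=720.000000
k∈{0} keeps every argument non-negative
  k=0: (−1)^0·720.0000/(720)·0.9965^6·0.0840^0 = +0.978981
d^3_{3,3}(0.1682) = +0.978981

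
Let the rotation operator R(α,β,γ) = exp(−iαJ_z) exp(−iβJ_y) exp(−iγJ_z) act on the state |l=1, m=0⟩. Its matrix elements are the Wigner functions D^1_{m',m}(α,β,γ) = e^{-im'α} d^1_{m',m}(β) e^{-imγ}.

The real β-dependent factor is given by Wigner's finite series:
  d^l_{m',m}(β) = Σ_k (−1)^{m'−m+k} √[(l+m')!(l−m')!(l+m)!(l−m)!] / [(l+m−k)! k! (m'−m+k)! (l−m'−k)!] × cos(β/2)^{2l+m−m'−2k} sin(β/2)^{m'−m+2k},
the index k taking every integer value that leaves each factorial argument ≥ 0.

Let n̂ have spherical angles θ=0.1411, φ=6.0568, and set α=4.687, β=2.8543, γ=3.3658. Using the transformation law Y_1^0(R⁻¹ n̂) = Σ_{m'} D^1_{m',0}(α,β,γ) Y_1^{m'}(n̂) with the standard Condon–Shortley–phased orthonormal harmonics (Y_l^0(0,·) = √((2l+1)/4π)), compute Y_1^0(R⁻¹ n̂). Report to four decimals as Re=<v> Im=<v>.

Re=-0.4600 Im=0.0000

Need the full column D^1_{m',0} for m'=−1..1 at α=4.687, β=2.8543, γ=3.3658.
cos(β/2)=0.143153, sin(β/2)=0.989701
d^1_{-1,0}: single k=1 term ⇒ +0.200364;  D = -0.005086-0.200299i
d^1_{0,0}: k∈[0..1] ⇒ +0.020493 -0.979507 = -0.959015;  D = -0.959015+0.000000i
d^1_{1,0}: single k=0 term ⇒ -0.200364;  D = +0.005086-0.200299i
Y_1^{m'}(θ=0.1411,φ=6.0568) and Σ D·Y over m':
  (-0.0051-0.2003i)·(+0.0473+0.0109i)  (-0.9590+0.0000i)·(+0.4837+0.0000i)  (+0.0051-0.2003i)·(-0.0473+0.0109i)
Y_1^0(R⁻¹ n̂) = -0.460033+0.000000i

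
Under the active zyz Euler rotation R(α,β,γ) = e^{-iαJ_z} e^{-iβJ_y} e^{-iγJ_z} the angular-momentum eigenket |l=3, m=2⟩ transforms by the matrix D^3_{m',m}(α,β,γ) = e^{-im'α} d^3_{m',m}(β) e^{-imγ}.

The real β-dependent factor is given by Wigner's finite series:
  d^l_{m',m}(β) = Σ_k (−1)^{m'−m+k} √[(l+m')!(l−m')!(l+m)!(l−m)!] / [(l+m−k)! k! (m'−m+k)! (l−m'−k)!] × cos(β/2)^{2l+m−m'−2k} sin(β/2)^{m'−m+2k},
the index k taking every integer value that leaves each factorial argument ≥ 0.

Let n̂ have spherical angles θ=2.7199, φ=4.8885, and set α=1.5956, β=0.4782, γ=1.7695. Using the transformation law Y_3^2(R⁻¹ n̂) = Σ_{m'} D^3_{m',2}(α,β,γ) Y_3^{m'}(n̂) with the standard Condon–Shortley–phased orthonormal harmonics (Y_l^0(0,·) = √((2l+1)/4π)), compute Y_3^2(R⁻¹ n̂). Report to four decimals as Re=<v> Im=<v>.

Need the full column D^3_{m',2} for m'=−3..3 at α=1.5956, β=0.4782, γ=1.7695.
cos(β/2)=0.971552, sin(β/2)=0.236828
d^3_{-3,2}: single k=5 term ⇒ +0.001773;  D = +0.000563+0.001681i
d^3_{-2,2}: k∈[4..5] ⇒ +0.014847 -0.000176 = +0.014670;  D = +0.013792-0.005000i
d^3_{-1,2}: k∈[3..4] ⇒ +0.077042 -0.002289 = +0.074753;  D = -0.027213-0.069624i
d^3_{0,2}: k∈[2..3] ⇒ +0.273710 -0.016264 = +0.257446;  D = -0.237383+0.099639i
d^3_{1,2}: k∈[1..2] ⇒ +0.648280 -0.077042 = +0.571238;  D = +0.234081+0.521075i
d^3_{2,2}: k∈[0..1] ⇒ +0.840998 -0.249862 = +0.591136;  D = +0.533052-0.255534i
d^3_{3,2}: single k=0 term ⇒ -0.502156;  D = +0.228233+0.447292i
Y_3^{m'}(θ=2.7199,φ=4.8885) and Σ D·Y over m':
  (+0.0006+0.0017i)·(-0.0144-0.0247i)  (+0.0138-0.0050i)·(+0.1466-0.0539i)  (-0.0272-0.0696i)·(+0.0733+0.4118i)  (-0.2374+0.0996i)·(-0.3958+0.0000i)  (+0.2341+0.5211i)·(-0.0733+0.4118i)  (+0.5331-0.2555i)·(+0.1466+0.0539i)  (+0.2282+0.4473i)·(+0.0144-0.0247i)
Y_3^2(R⁻¹ n̂) = -0.003070-0.006972i

Re=-0.0031 Im=-0.0070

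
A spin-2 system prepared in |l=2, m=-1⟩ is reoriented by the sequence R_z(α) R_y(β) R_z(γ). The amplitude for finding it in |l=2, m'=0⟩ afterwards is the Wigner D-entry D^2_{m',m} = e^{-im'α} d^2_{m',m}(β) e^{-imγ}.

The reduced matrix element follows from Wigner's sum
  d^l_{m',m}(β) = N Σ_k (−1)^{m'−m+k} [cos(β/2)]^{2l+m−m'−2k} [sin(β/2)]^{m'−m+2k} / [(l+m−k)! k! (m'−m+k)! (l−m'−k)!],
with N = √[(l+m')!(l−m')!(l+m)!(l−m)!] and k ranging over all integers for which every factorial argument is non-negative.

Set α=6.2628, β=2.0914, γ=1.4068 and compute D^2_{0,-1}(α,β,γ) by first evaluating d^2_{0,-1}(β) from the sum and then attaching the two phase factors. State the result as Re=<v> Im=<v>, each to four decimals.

First d^2_{0,-1}(β=2.0914), then the phase factors e^{-i(0)α} and e^{-i(-1)γ}:
Half-angle: c=0.501296, s=0.865276. N=√(2·2·1·6)=4.898979
Admissible k: 0..1 (factorial args all ≥0)
  k=0: (−1)^1·4.8990/(2)·0.5013^3·0.8653^1 = -0.267002
  k=1: (−1)^2·4.8990/(2)·0.5013^1·0.8653^3 = +0.795488
d^2_{0,-1}(2.0914) = -0.267002 +0.795488 = +0.528486
Phases: e^{-i·(0)·6.2628}=+1.000000+0.000000i, e^{-i·(-1)·1.4068}=+0.163262+0.986583i ⇒ D=+0.086282+0.521396i

Re=0.0863 Im=0.5214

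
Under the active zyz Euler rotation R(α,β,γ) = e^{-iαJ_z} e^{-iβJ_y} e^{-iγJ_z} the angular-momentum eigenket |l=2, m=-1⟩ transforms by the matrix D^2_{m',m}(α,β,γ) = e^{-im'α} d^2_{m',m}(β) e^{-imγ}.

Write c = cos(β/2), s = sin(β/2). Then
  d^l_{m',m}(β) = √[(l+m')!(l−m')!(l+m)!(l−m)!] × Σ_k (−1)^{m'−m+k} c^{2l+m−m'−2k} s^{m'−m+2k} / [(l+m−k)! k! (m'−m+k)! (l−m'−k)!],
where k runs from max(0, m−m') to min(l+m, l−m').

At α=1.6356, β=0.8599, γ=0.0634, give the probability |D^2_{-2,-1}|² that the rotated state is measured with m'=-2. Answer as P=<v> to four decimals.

Split into d^2_{-2,-1}(β=0.8599) × two z-phases.
With c≡cos(β/2)=0.908987 and s≡sin(β/2)=0.416825, N=[1·24·1·6]^{1/2}=12.000000
k: max(0,(-1)−(-2))=1 … min(2+(-1),2−(-2))=1
  k=1: (−1)^0·12.0000/(6)·0.9090^3·0.4168^1 = +0.626119
d^2_{-2,-1}(0.8599) = +0.626119
|D^2_{-2,-1}|² = |d^2_{-2,-1}(β)|² = (+0.626119)² = 0.392024 (the z-rotation phases have unit modulus)

P=0.3920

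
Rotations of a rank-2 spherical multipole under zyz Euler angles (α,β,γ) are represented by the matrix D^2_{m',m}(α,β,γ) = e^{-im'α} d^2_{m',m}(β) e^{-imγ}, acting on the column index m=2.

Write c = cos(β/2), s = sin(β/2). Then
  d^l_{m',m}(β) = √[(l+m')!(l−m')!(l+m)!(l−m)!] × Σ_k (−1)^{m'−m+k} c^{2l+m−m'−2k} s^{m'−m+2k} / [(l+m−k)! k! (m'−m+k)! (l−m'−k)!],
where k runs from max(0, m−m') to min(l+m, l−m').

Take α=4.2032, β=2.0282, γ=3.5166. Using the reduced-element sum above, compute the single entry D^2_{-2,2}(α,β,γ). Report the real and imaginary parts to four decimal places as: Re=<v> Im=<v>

Re=0.1020 Im=0.5095

First d^2_{-2,2}(β=2.0282), then the phase factors e^{-i(-2)α} and e^{-i(2)γ}:
Half-angle: c=0.528384, s=0.849005. N=√(1·24·24·1)=24.000000
The bounds max(0,m−m')=4 and min(l+m,l−m')=4 give 1 term
  k=4: (−1)^0·24.0000/(24)·0.5284^0·0.8490^4 = +0.519567
d^2_{-2,2}(2.0282) = +0.519567
Attach z-rotation phases: D = e^{-i(-2)(4.2032)}·(+0.519567)·e^{-i(2)(3.5166)} = +0.101998+0.509457i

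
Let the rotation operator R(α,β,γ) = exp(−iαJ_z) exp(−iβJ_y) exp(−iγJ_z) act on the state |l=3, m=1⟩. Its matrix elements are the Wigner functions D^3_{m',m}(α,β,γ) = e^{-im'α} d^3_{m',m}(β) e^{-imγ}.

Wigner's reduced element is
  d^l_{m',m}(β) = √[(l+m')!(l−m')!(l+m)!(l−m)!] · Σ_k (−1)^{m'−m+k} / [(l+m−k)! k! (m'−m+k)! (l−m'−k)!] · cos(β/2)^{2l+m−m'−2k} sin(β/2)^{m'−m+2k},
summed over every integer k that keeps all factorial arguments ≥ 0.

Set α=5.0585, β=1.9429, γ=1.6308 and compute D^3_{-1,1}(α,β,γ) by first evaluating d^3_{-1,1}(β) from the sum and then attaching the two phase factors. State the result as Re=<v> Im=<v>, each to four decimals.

Split into d^3_{-1,1}(β=1.9429) × two z-phases.
c=cos(1.9429/2)=0.564103, s=sin(1.9429/2)=0.825705; N=√[2·24·24·2]=48.000000
Admissible k: 2..4 (factorial args all ≥0)
  k=2: (−1)^0·48.0000/(8)·0.5641^4·0.8257^2 = +0.414223
  k=3: (−1)^1·48.0000/(6)·0.5641^2·0.8257^4 = -1.183328
  k=4: (−1)^2·48.0000/(48)·0.5641^0·0.8257^6 = +0.316919
d^3_{-1,1}(1.9429) = +0.414223 -1.183328 +0.316919 = -0.452187
D = (+0.339242-0.940699i)·(-0.452187)·(-0.059968-0.998200i) = +0.433805+0.127616i

Re=0.4338 Im=0.1276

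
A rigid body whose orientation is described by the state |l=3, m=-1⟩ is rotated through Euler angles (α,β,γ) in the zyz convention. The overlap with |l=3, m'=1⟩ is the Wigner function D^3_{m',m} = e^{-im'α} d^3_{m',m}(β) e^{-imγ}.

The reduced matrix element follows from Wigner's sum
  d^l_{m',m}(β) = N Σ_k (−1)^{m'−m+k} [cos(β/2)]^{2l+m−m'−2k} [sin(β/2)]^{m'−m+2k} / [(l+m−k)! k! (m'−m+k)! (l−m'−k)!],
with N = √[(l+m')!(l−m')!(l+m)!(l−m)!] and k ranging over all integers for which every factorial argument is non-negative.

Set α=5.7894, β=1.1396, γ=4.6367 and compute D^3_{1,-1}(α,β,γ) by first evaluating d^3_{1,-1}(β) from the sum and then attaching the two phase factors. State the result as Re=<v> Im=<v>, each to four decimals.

Re=0.1713 Im=-0.3856

Split into d^3_{1,-1}(β=1.1396) × two z-phases.
With c≡cos(β/2)=0.842009 and s≡sin(β/2)=0.539464, N=[24·2·2·24]^{1/2}=48.000000
k: max(0,(-1)−(1))=0 … min(3+(-1),3−(1))=2
  k=0: (−1)^2·48.0000/(8)·0.8420^4·0.5395^2 = +0.877692
  k=1: (−1)^3·48.0000/(6)·0.8420^2·0.5395^4 = -0.480366
  k=2: (−1)^4·48.0000/(48)·0.8420^0·0.5395^6 = +0.024648
d^3_{1,-1}(1.1396) = +0.877692 -0.480366 +0.024648 = +0.421974
D = (+0.880545+0.473962i)·(+0.421974)·(-0.075617-0.997137i) = +0.171331-0.385627i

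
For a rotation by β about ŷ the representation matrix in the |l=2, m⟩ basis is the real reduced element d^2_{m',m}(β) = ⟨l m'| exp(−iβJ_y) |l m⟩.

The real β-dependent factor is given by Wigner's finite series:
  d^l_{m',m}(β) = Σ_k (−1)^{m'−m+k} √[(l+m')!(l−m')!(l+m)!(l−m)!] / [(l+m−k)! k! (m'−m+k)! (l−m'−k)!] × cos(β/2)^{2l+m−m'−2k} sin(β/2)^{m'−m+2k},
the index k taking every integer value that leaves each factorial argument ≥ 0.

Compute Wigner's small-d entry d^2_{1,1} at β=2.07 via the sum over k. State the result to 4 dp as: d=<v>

d=-0.5102

d^2_{1,1}(β=2.07) via Wigner's sum:
With c≡cos(β/2)=0.510526 and s≡sin(β/2)=0.859862, N=[6·1·6·1]^{1/2}=6.000000
k: max(0,(1)−(1))=0 … min(2+(1),2−(1))=1
  k=0: (−1)^0·6.0000/(6)·0.5105^4·0.8599^0 = +0.067932
  k=1: (−1)^1·6.0000/(2)·0.5105^2·0.8599^2 = -0.578116
d^2_{1,1}(2.07) = +0.067932 -0.578116 = -0.510184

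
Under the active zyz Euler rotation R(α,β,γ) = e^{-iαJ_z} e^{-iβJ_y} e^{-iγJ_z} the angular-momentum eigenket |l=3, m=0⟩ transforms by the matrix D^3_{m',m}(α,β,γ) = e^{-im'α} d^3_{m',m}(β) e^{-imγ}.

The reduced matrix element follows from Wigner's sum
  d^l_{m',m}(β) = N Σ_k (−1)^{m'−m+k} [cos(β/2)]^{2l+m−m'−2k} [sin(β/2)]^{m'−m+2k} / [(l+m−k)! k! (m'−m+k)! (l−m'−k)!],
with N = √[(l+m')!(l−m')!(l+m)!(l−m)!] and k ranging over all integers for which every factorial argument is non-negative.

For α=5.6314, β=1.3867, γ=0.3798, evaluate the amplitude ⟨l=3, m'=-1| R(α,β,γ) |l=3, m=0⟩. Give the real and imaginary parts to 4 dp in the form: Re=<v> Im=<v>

Re=-0.2817 Im=0.2150

D^3_{-1,0}(5.6314,1.3867,0.3798) = e^{-i·-1·5.6314}·d^3_{-1,0}(1.3867)·e^{-i·0·0.3798}. Compute d first:
With c≡cos(β/2)=0.769109 and s≡sin(β/2)=0.639117, N=[2·24·6·6]^{1/2}=41.569219
k: max(0,(0)−(-1))=1 … min(3+(0),3−(-1))=3
  k=1: (−1)^0·41.5692/(12)·0.7691^5·0.6391^1 = +0.595815
  k=2: (−1)^1·41.5692/(4)·0.7691^3·0.6391^3 = -1.234291
  k=3: (−1)^2·41.5692/(12)·0.7691^1·0.6391^5 = +0.284107
d^3_{-1,0}(1.3867) = +0.595815 -1.234291 +0.284107 = -0.354370
Phases: e^{-i·(-1)·5.6314}=+0.795002-0.606607i, e^{-i·(0)·0.3798}=+1.000000+0.000000i ⇒ D=-0.281725+0.214963i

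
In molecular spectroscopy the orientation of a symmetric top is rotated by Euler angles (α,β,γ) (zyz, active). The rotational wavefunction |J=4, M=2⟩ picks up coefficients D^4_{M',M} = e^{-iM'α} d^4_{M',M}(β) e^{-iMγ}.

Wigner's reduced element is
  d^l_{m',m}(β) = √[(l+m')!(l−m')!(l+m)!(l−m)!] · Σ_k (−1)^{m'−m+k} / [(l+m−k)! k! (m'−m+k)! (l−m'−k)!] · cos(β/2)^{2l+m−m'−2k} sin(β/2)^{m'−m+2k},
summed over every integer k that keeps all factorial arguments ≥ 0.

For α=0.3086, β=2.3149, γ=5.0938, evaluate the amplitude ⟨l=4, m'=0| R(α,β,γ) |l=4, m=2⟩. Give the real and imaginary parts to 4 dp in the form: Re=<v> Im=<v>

Re=-0.3420 Im=0.3269

D^4_{0,2}(0.3086,2.3149,5.0938) = e^{-i·0·0.3086}·d^4_{0,2}(2.3149)·e^{-i·2·5.0938}. Compute d first:
c=cos(2.3149/2)=0.401676, s=sin(2.3149/2)=0.915782; N=√[24·24·720·2]=910.735966
The bounds max(0,m−m')=2 and min(l+m,l−m')=4 give 3 terms
  k=2: (−1)^0·910.7360/(96)·0.4017^6·0.9158^2 = +0.033417
  k=3: (−1)^1·910.7360/(36)·0.4017^4·0.9158^4 = -0.463193
  k=4: (−1)^2·910.7360/(96)·0.4017^2·0.9158^6 = +0.902870
d^4_{0,2}(2.3149) = +0.033417 -0.463193 +0.902870 = +0.473094
Attach z-rotation phases: D = e^{-i(0)(0.3086)}·(+0.473094)·e^{-i(2)(5.0938)} = -0.341994+0.326891i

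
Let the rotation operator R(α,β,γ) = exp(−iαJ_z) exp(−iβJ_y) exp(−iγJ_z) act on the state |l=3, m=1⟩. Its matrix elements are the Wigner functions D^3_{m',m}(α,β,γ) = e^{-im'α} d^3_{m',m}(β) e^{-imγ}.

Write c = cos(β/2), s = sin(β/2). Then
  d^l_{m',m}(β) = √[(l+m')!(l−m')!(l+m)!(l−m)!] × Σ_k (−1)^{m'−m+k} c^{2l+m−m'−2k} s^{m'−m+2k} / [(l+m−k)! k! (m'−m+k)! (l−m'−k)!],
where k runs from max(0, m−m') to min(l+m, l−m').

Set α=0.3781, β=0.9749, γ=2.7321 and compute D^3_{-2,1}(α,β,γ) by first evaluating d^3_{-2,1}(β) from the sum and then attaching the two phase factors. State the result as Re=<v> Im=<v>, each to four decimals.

First d^3_{-2,1}(β=0.9749), then the phase factors e^{-i(-2)α} and e^{-i(1)γ}:
c=cos(0.9749/2)=0.883530, s=sin(0.9749/2)=0.468374; N=√[1·120·24·2]=75.894664
k∈{3,4} keeps every argument non-negative
  k=3: (−1)^0·75.8947/(12)·0.8835^3·0.4684^3 = +0.448202
  k=4: (−1)^1·75.8947/(24)·0.8835^1·0.4684^5 = -0.062978
d^3_{-2,1}(0.9749) = +0.448202 -0.062978 = +0.385224
Attach z-rotation phases: D = e^{-i(-2)(0.3781)}·(+0.385224)·e^{-i(1)(2.7321)} = -0.151822-0.354045i

Re=-0.1518 Im=-0.3540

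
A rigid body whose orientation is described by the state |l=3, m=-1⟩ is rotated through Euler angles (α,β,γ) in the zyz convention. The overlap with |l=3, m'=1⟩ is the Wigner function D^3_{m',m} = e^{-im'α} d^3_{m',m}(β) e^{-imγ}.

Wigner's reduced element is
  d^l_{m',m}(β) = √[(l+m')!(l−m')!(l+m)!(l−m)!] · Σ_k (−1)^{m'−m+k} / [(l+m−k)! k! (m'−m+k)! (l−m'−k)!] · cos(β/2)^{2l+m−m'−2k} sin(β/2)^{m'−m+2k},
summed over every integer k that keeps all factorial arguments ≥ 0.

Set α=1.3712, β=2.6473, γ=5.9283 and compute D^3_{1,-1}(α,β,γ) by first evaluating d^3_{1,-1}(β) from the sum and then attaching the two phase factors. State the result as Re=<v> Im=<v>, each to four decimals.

Split into d^3_{1,-1}(β=2.6473) × two z-phases.
c=cos(2.6473/2)=0.244638, s=sin(2.6473/2)=0.969614; N=√[24·2·2·24]=48.000000
k∈{0,1,2} keeps every argument non-negative
  k=0: (−1)^2·48.0000/(8)·0.2446^4·0.9696^2 = +0.020204
  k=1: (−1)^3·48.0000/(6)·0.2446^2·0.9696^4 = -0.423189
  k=2: (−1)^4·48.0000/(48)·0.2446^0·0.9696^6 = +0.830988
d^3_{1,-1}(2.6473) = +0.020204 -0.423189 +0.830988 = +0.428003
Attach z-rotation phases: D = e^{-i(1)(1.3712)}·(+0.428003)·e^{-i(-1)(5.9283)} = -0.066197-0.422853i

Re=-0.0662 Im=-0.4229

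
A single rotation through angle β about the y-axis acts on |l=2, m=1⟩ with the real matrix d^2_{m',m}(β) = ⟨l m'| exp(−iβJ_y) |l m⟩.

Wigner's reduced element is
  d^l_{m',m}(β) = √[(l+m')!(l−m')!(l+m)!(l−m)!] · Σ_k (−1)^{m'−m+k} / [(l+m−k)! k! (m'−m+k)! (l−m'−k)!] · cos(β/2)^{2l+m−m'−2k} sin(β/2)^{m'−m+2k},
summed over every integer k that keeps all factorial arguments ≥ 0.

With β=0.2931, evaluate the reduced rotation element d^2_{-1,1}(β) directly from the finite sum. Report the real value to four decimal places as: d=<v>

d^2_{-1,1}(β=0.2931) via Wigner's sum:
With c≡cos(β/2)=0.989281 and s≡sin(β/2)=0.146026, N=[1·6·6·1]^{1/2}=6.000000
Admissible k: 2..3 (factorial args all ≥0)
  k=2: (−1)^0·6.0000/(2)·0.9893^2·0.1460^2 = +0.062607
  k=3: (−1)^1·6.0000/(6)·0.9893^0·0.1460^4 = -0.000455
d^2_{-1,1}(0.2931) = +0.062607 -0.000455 = +0.062152

d=0.0622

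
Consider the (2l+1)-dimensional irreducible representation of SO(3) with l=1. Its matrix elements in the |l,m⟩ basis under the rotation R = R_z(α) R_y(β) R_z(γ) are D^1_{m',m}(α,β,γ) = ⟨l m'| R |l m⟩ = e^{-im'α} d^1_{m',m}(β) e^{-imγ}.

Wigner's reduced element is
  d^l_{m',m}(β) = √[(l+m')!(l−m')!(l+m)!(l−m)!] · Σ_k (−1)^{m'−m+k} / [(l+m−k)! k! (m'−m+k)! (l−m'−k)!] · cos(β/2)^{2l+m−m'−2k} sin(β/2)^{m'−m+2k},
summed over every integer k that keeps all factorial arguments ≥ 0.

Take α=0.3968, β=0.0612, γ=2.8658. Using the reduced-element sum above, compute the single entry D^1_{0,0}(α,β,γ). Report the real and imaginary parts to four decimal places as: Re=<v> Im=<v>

D^1_{0,0}(0.3968,0.0612,2.8658) = e^{-i·0·0.3968}·d^1_{0,0}(0.0612)·e^{-i·0·2.8658}. Compute d first:
c=cos(0.0612/2)=0.999532, s=sin(0.0612/2)=0.030595; N=√[1·1·1·1]=1.000000
k: max(0,(0)−(0))=0 … min(1+(0),1−(0))=1
  k=0: (−1)^0·1.0000/(1)·0.9995^2·0.0306^0 = +0.999064
  k=1: (−1)^1·1.0000/(1)·0.9995^0·0.0306^2 = -0.000936
d^1_{0,0}(0.0612) = +0.999064 -0.000936 = +0.998128
Phases: e^{-i·(0)·0.3968}=+1.000000+0.000000i, e^{-i·(0)·2.8658}=+1.000000+0.000000i ⇒ D=+0.998128+0.000000i

Re=0.9981 Im=0.0000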